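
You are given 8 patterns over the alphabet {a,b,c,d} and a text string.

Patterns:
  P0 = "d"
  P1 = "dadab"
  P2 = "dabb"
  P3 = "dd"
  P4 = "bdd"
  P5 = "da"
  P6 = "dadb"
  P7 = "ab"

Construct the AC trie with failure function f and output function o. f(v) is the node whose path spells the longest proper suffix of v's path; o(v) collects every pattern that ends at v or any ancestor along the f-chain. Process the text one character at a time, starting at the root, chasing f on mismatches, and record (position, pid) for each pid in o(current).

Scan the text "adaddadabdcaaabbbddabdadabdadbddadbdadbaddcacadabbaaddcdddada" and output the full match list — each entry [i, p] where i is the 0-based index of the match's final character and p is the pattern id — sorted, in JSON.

Construct AC machine:
Trie (insert patterns):
  0='ε' goto a→13 b→9 d→1
  1='d' goto a→2 d→8  [P0 ends]
  2='da' goto b→6 d→3  [P5 ends]
  3='dad' goto a→4 b→12
  4='dada' goto b→5
  5='dadab' goto ·  [P1 ends]
  6='dab' goto b→7
  7='dabb' goto ·  [P2 ends]
  8='dd' goto ·  [P3 ends]
  9='b' goto d→10
  10='bd' goto d→11
  11='bdd' goto ·  [P4 ends]
  12='dadb' goto ·  [P6 ends]
  13='a' goto b→14
  14='ab' goto ·  [P7 ends]

BFS fail/out derivation:
  n1('d'): parent n0 fail=0; on 'd' 0 → fail=0;  out {0}∪∅={0}
  n9('b'): parent n0 fail=0; on 'b' 0 → fail=0;  out ∅∪∅=∅
  n13('a'): parent n0 fail=0; on 'a' 0 → fail=0;  out ∅∪∅=∅
  n2('da'): parent n1 fail=0; on 'a' 0 → fail=13;  out {5}∪∅={5}
  n8('dd'): parent n1 fail=0; on 'd' 0 → fail=1;  out {3}∪{0}={0,3}
  n10('bd'): parent n9 fail=0; on 'd' 0 → fail=1;  out ∅∪{0}={0}
  n14('ab'): parent n13 fail=0; on 'b' 0 → fail=9;  out {7}∪∅={7}
  n3('dad'): parent n2 fail=13; on 'd' 13→0 → fail=1;  out ∅∪{0}={0}
  n6('dab'): parent n2 fail=13; on 'b' 13 → fail=14;  out ∅∪{7}={7}
  n11('bdd'): parent n10 fail=1; on 'd' 1 → fail=8;  out {4}∪{0,3}={0,3,4}
  n4('dada'): parent n3 fail=1; on 'a' 1 → fail=2;  out ∅∪{5}={5}
  n7('dabb'): parent n6 fail=14; on 'b' 14→9→0 → fail=9;  out {2}∪∅={2}
  n12('dadb'): parent n3 fail=1; on 'b' 1→0 → fail=9;  out {6}∪∅={6}
  n5('dadab'): parent n4 fail=2; on 'b' 2 → fail=6;  out {1}∪{7}={1,7}

Run:
i=0 'a': node 0→13
i=1 'd': node 13→1 (via fail)  ** P0@[1:1]
i=2 'a': node 1→2  ** P5@[1:2]
i=3 'd': node 2→3  ** P0@[3:3]
i=4 'd': node 3→8 (via fail)  ** P0@[4:4],P3@[3:4]
i=5 'a': node 8→2 (via fail)  ** P5@[4:5]
i=6 'd': node 2→3  ** P0@[6:6]
i=7 'a': node 3→4  ** P5@[6:7]
i=8 'b': node 4→5  ** P1@[4:8],P7@[7:8]
i=9 'd': node 5→10 (via fail)  ** P0@[9:9]
i=10 'c': node 10→0 (via fail)
i=11 'a': node 0→13
i=12 'a': node 13→13 (via fail)
i=13 'a': node 13→13 (via fail)
i=14 'b': node 13→14  ** P7@[13:14]
i=15 'b': node 14→9 (via fail)
i=16 'b': node 9→9 (via fail)
i=17 'd': node 9→10  ** P0@[17:17]
i=18 'd': node 10→11  ** P0@[18:18],P3@[17:18],P4@[16:18]
i=19 'a': node 11→2 (via fail)  ** P5@[18:19]
i=20 'b': node 2→6  ** P7@[19:20]
i=21 'd': node 6→10 (via fail)  ** P0@[21:21]
i=22 'a': node 10→2 (via fail)  ** P5@[21:22]
i=23 'd': node 2→3  ** P0@[23:23]
i=24 'a': node 3→4  ** P5@[23:24]
i=25 'b': node 4→5  ** P1@[21:25],P7@[24:25]
i=26 'd': node 5→10 (via fail)  ** P0@[26:26]
i=27 'a': node 10→2 (via fail)  ** P5@[26:27]
i=28 'd': node 2→3  ** P0@[28:28]
i=29 'b': node 3→12  ** P6@[26:29]
i=30 'd': node 12→10 (via fail)  ** P0@[30:30]
i=31 'd': node 10→11  ** P0@[31:31],P3@[30:31],P4@[29:31]
i=32 'a': node 11→2 (via fail)  ** P5@[31:32]
i=33 'd': node 2→3  ** P0@[33:33]
i=34 'b': node 3→12  ** P6@[31:34]
i=35 'd': node 12→10 (via fail)  ** P0@[35:35]
i=36 'a': node 10→2 (via fail)  ** P5@[35:36]
i=37 'd': node 2→3  ** P0@[37:37]
i=38 'b': node 3→12  ** P6@[35:38]
i=39 'a': node 12→13 (via fail)
i=40 'd': node 13→1 (via fail)  ** P0@[40:40]
i=41 'd': node 1→8  ** P0@[41:41],P3@[40:41]
i=42 'c': node 8→0 (via fail)
i=43 'a': node 0→13
i=44 'c': node 13→0 (via fail)
i=45 'a': node 0→13
i=46 'd': node 13→1 (via fail)  ** P0@[46:46]
i=47 'a': node 1→2  ** P5@[46:47]
i=48 'b': node 2→6  ** P7@[47:48]
i=49 'b': node 6→7  ** P2@[46:49]
i=50 'a': node 7→13 (via fail)
i=51 'a': node 13→13 (via fail)
i=52 'd': node 13→1 (via fail)  ** P0@[52:52]
i=53 'd': node 1→8  ** P0@[53:53],P3@[52:53]
i=54 'c': node 8→0 (via fail)
i=55 'd': node 0→1  ** P0@[55:55]
i=56 'd': node 1→8  ** P0@[56:56],P3@[55:56]
i=57 'd': node 8→8 (via fail)  ** P0@[57:57],P3@[56:57]
i=58 'a': node 8→2 (via fail)  ** P5@[57:58]
i=59 'd': node 2→3  ** P0@[59:59]
i=60 'a': node 3→4  ** P5@[59:60]

Result: [[1,0],[2,5],[3,0],[4,0],[4,3],[5,5],[6,0],[7,5],[8,1],[8,7],[9,0],[14,7],[17,0],[18,0],[18,3],[18,4],[19,5],[20,7],[21,0],[22,5],[23,0],[24,5],[25,1],[25,7],[26,0],[27,5],[28,0],[29,6],[30,0],[31,0],[31,3],[31,4],[32,5],[33,0],[34,6],[35,0],[36,5],[37,0],[38,6],[40,0],[41,0],[41,3],[46,0],[47,5],[48,7],[49,2],[52,0],[53,0],[53,3],[55,0],[56,0],[56,3],[57,0],[57,3],[58,5],[59,0],[60,5]]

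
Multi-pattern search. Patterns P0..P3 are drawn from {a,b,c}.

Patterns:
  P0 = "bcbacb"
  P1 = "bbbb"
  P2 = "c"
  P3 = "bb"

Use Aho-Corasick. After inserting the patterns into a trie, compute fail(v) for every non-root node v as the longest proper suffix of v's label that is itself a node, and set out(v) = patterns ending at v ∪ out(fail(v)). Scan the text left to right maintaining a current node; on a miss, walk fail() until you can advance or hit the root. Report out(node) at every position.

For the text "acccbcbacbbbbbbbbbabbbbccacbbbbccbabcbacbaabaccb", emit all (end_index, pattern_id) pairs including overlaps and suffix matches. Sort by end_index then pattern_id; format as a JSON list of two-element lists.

Build automaton:
Trie (insert patterns):
  n0 'ε': b→1 c→10
  n1 'b': b→7 c→2
  n2 'bc': b→3
  n3 'bcb': a→4
  n4 'bcba': c→5
  n5 'bcbac': b→6
  n6 'bcbacb': ·  [P0 ends]
  n7 'bb': b→8  [P3 ends]
  n8 'bbb': b→9
  n9 'bbbb': ·  [P1 ends]
  n10 'c': ·  [P2 ends]

Failure links (BFS by depth):
  n1('b'): parent n0 fail=0; on 'b' 0 → fail=0;  out ∅∪∅=∅
  n10('c'): parent n0 fail=0; on 'c' 0 → fail=0;  out {2}∪∅={2}
  n2('bc'): parent n1 fail=0; on 'c' 0 → fail=10;  out ∅∪{2}={2}
  n7('bb'): parent n1 fail=0; on 'b' 0 → fail=1;  out {3}∪∅={3}
  n3('bcb'): parent n2 fail=10; on 'b' 10→0 → fail=1;  out ∅∪∅=∅
  n8('bbb'): parent n7 fail=1; on 'b' 1 → fail=7;  out ∅∪{3}={3}
  n4('bcba'): parent n3 fail=1; on 'a' 1→0 → fail=0;  out ∅∪∅=∅
  n9('bbbb'): parent n8 fail=7; on 'b' 7 → fail=8;  out {1}∪{3}={1,3}
  n5('bcbac'): parent n4 fail=0; on 'c' 0 → fail=10;  out ∅∪{2}={2}
  n6('bcbacb'): parent n5 fail=10; on 'b' 10→0 → fail=1;  out {0}∪∅={0}

Text stream:
pos 0 'a': at 0
pos 1 'c': at 10  → match P2@[1:1]
pos 2 'c': at 10 (fail-walked)  → match P2@[2:2]
pos 3 'c': at 10 (fail-walked)  → match P2@[3:3]
pos 4 'b': at 1 (fail-walked)
pos 5 'c': at 2  → match P2@[5:5]
pos 6 'b': at 3
pos 7 'a': at 4
pos 8 'c': at 5  → match P2@[8:8]
pos 9 'b': at 6  → match P0@[4:9]
pos 10 'b': at 7 (fail-walked)  → match P3@[9:10]
pos 11 'b': at 8  → match P3@[10:11]
pos 12 'b': at 9  → match P1@[9:12],P3@[11:12]
pos 13 'b': at 9 (fail-walked)  → match P1@[10:13],P3@[12:13]
pos 14 'b': at 9 (fail-walked)  → match P1@[11:14],P3@[13:14]
pos 15 'b': at 9 (fail-walked)  → match P1@[12:15],P3@[14:15]
pos 16 'b': at 9 (fail-walked)  → match P1@[13:16],P3@[15:16]
pos 17 'b': at 9 (fail-walked)  → match P1@[14:17],P3@[16:17]
pos 18 'a': at 0 (fail-walked)
pos 19 'b': at 1
pos 20 'b': at 7  → match P3@[19:20]
pos 21 'b': at 8  → match P3@[20:21]
pos 22 'b': at 9  → match P1@[19:22],P3@[21:22]
pos 23 'c': at 2 (fail-walked)  → match P2@[23:23]
pos 24 'c': at 10 (fail-walked)  → match P2@[24:24]
pos 25 'a': at 0 (fail-walked)
pos 26 'c': at 10  → match P2@[26:26]
pos 27 'b': at 1 (fail-walked)
pos 28 'b': at 7  → match P3@[27:28]
pos 29 'b': at 8  → match P3@[28:29]
pos 30 'b': at 9  → match P1@[27:30],P3@[29:30]
pos 31 'c': at 2 (fail-walked)  → match P2@[31:31]
pos 32 'c': at 10 (fail-walked)  → match P2@[32:32]
pos 33 'b': at 1 (fail-walked)
pos 34 'a': at 0 (fail-walked)
pos 35 'b': at 1
pos 36 'c': at 2  → match P2@[36:36]
pos 37 'b': at 3
pos 38 'a': at 4
pos 39 'c': at 5  → match P2@[39:39]
pos 40 'b': at 6  → match P0@[35:40]
pos 41 'a': at 0 (fail-walked)
pos 42 'a': at 0
pos 43 'b': at 1
pos 44 'a': at 0 (fail-walked)
pos 45 'c': at 10  → match P2@[45:45]
pos 46 'c': at 10 (fail-walked)  → match P2@[46:46]
pos 47 'b': at 1 (fail-walked)

All matches (sorted): [[1,2],[2,2],[3,2],[5,2],[8,2],[9,0],[10,3],[11,3],[12,1],[12,3],[13,1],[13,3],[14,1],[14,3],[15,1],[15,3],[16,1],[16,3],[17,1],[17,3],[20,3],[21,3],[22,1],[22,3],[23,2],[24,2],[26,2],[28,3],[29,3],[30,1],[30,3],[31,2],[32,2],[36,2],[39,2],[40,0],[45,2],[46,2]]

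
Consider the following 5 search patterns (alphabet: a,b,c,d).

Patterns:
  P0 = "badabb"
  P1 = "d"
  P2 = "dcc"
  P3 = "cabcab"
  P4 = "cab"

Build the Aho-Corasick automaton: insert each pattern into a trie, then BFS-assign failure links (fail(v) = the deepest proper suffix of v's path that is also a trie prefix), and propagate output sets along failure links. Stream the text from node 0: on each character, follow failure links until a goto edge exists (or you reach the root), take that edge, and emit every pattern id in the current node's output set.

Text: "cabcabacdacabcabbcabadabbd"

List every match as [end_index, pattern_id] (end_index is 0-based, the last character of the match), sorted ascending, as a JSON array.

Construct AC machine:
Trie nodes:
  n0 'ε': b→1 c→10 d→7
  n1 'b': a→2
  n2 'ba': d→3
  n3 'bad': a→4
  n4 'bada': b→5
  n5 'badab': b→6
  n6 'badabb': ·  ←P0
  n7 'd': c→8  ←P1
  n8 'dc': c→9
  n9 'dcc': ·  ←P2
  n10 'c': a→11
  n11 'ca': b→12
  n12 'cab': c→13  ←P4
  n13 'cabc': a→14
  n14 'cabca': b→15
  n15 'cabcab': ·  ←P3

Failure links (BFS by depth):
  fail(1) 'b': from fail(0)=0 chase 'b': 0 ⇒ 0;  out=∅∪out(0)=∅
  fail(7) 'd': from fail(0)=0 chase 'd': 0 ⇒ 0;  out={1}∪out(0)={1}
  fail(10) 'c': from fail(0)=0 chase 'c': 0 ⇒ 0;  out=∅∪out(0)=∅
  fail(2) 'ba': from fail(1)=0 chase 'a': 0 ⇒ 0;  out=∅∪out(0)=∅
  fail(8) 'dc': from fail(7)=0 chase 'c': 0 ⇒ 10;  out=∅∪out(10)=∅
  fail(11) 'ca': from fail(10)=0 chase 'a': 0 ⇒ 0;  out=∅∪out(0)=∅
  fail(3) 'bad': from fail(2)=0 chase 'd': 0 ⇒ 7;  out=∅∪out(7)={1}
  fail(9) 'dcc': from fail(8)=10 chase 'c': 10→0 ⇒ 10;  out={2}∪out(10)={2}
  fail(12) 'cab': from fail(11)=0 chase 'b': 0 ⇒ 1;  out={4}∪out(1)={4}
  fail(4) 'bada': from fail(3)=7 chase 'a': 7→0 ⇒ 0;  out=∅∪out(0)=∅
  fail(13) 'cabc': from fail(12)=1 chase 'c': 1→0 ⇒ 10;  out=∅∪out(10)=∅
  fail(5) 'badab': from fail(4)=0 chase 'b': 0 ⇒ 1;  out=∅∪out(1)=∅
  fail(14) 'cabca': from fail(13)=10 chase 'a': 10 ⇒ 11;  out=∅∪out(11)=∅
  fail(6) 'badabb': from fail(5)=1 chase 'b': 1→0 ⇒ 1;  out={0}∪out(1)={0}
  fail(15) 'cabcab': from fail(14)=11 chase 'b': 11 ⇒ 12;  out={3}∪out(12)={3,4}

Run:
pos 0 'c': at 10
pos 1 'a': at 11
pos 2 'b': at 12  emit P4@[0:2]
pos 3 'c': at 13
pos 4 'a': at 14
pos 5 'b': at 15  emit P3@[0:5],P4@[3:5]
pos 6 'a': at 2 ·f
pos 7 'c': at 10 ·f
pos 8 'd': at 7 ·f  emit P1@[8:8]
pos 9 'a': at 0 ·f
pos 10 'c': at 10
pos 11 'a': at 11
pos 12 'b': at 12  emit P4@[10:12]
pos 13 'c': at 13
pos 14 'a': at 14
pos 15 'b': at 15  emit P3@[10:15],P4@[13:15]
pos 16 'b': at 1 ·f
pos 17 'c': at 10 ·f
pos 18 'a': at 11
pos 19 'b': at 12  emit P4@[17:19]
pos 20 'a': at 2 ·f
pos 21 'd': at 3  emit P1@[21:21]
pos 22 'a': at 4
pos 23 'b': at 5
pos 24 'b': at 6  emit P0@[19:24]
pos 25 'd': at 7 ·f  emit P1@[25:25]

All matches (sorted): [[2,4],[5,3],[5,4],[8,1],[12,4],[15,3],[15,4],[19,4],[21,1],[24,0],[25,1]]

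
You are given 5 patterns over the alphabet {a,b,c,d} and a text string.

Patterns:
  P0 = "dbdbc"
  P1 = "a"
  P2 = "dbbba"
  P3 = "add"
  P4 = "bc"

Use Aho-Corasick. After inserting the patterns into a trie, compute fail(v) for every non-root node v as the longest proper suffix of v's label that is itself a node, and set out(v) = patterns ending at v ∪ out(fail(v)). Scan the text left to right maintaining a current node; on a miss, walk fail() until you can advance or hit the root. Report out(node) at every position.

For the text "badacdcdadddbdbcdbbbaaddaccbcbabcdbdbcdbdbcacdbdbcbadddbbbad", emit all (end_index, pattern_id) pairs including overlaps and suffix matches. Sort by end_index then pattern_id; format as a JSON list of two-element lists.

Construct AC machine:
Trie (insert patterns):
  n0 'ε': a→6 b→12 d→1
  n1 'd': b→2
  n2 'db': b→7 d→3
  n3 'dbd': b→4
  n4 'dbdb': c→5
  n5 'dbdbc': ·  ←P0
  n6 'a': d→10  ←P1
  n7 'dbb': b→8
  n8 'dbbb': a→9
  n9 'dbbba': ·  ←P2
  n10 'ad': d→11
  n11 'add': ·  ←P3
  n12 'b': c→13
  n13 'bc': ·  ←P4

Failure links (BFS by depth):
  fail(1) 'd': from fail(0)=0 chase 'd': 0 ⇒ 0;  out=∅∪out(0)=∅
  fail(6) 'a': from fail(0)=0 chase 'a': 0 ⇒ 0;  out={1}∪out(0)={1}
  fail(12) 'b': from fail(0)=0 chase 'b': 0 ⇒ 0;  out=∅∪out(0)=∅
  fail(2) 'db': from fail(1)=0 chase 'b': 0 ⇒ 12;  out=∅∪out(12)=∅
  fail(10) 'ad': from fail(6)=0 chase 'd': 0 ⇒ 1;  out=∅∪out(1)=∅
  fail(13) 'bc': from fail(12)=0 chase 'c': 0 ⇒ 0;  out={4}∪out(0)={4}
  fail(3) 'dbd': from fail(2)=12 chase 'd': 12→0 ⇒ 1;  out=∅∪out(1)=∅
  fail(7) 'dbb': from fail(2)=12 chase 'b': 12→0 ⇒ 12;  out=∅∪out(12)=∅
  fail(11) 'add': from fail(10)=1 chase 'd': 1→0 ⇒ 1;  out={3}∪out(1)={3}
  fail(4) 'dbdb': from fail(3)=1 chase 'b': 1 ⇒ 2;  out=∅∪out(2)=∅
  fail(8) 'dbbb': from fail(7)=12 chase 'b': 12→0 ⇒ 12;  out=∅∪out(12)=∅
  fail(5) 'dbdbc': from fail(4)=2 chase 'c': 2→12 ⇒ 13;  out={0}∪out(13)={0,4}
  fail(9) 'dbbba': from fail(8)=12 chase 'a': 12→0 ⇒ 6;  out={2}∪out(6)={1,2}

Run:
i=0 'b': node 0→12
i=1 'a': node 12→6 (via fail)  emit P1@[1:1]
i=2 'd': node 6→10
i=3 'a': node 10→6 (via fail)  emit P1@[3:3]
i=4 'c': node 6→0 (via fail)
i=5 'd': node 0→1
i=6 'c': node 1→0 (via fail)
i=7 'd': node 0→1
i=8 'a': node 1→6 (via fail)  emit P1@[8:8]
i=9 'd': node 6→10
i=10 'd': node 10→11  emit P3@[8:10]
i=11 'd': node 11→1 (via fail)
i=12 'b': node 1→2
i=13 'd': node 2→3
i=14 'b': node 3→4
i=15 'c': node 4→5  emit P0@[11:15],P4@[14:15]
i=16 'd': node 5→1 (via fail)
i=17 'b': node 1→2
i=18 'b': node 2→7
i=19 'b': node 7→8
i=20 'a': node 8→9  emit P1@[20:20],P2@[16:20]
i=21 'a': node 9→6 (via fail)  emit P1@[21:21]
i=22 'd': node 6→10
i=23 'd': node 10→11  emit P3@[21:23]
i=24 'a': node 11→6 (via fail)  emit P1@[24:24]
i=25 'c': node 6→0 (via fail)
i=26 'c': node 0→0
i=27 'b': node 0→12
i=28 'c': node 12→13  emit P4@[27:28]
i=29 'b': node 13→12 (via fail)
i=30 'a': node 12→6 (via fail)  emit P1@[30:30]
i=31 'b': node 6→12 (via fail)
i=32 'c': node 12→13  emit P4@[31:32]
i=33 'd': node 13→1 (via fail)
i=34 'b': node 1→2
i=35 'd': node 2→3
i=36 'b': node 3→4
i=37 'c': node 4→5  emit P0@[33:37],P4@[36:37]
i=38 'd': node 5→1 (via fail)
i=39 'b': node 1→2
i=40 'd': node 2→3
i=41 'b': node 3→4
i=42 'c': node 4→5  emit P0@[38:42],P4@[41:42]
i=43 'a': node 5→6 (via fail)  emit P1@[43:43]
i=44 'c': node 6→0 (via fail)
i=45 'd': node 0→1
i=46 'b': node 1→2
i=47 'd': node 2→3
i=48 'b': node 3→4
i=49 'c': node 4→5  emit P0@[45:49],P4@[48:49]
i=50 'b': node 5→12 (via fail)
i=51 'a': node 12→6 (via fail)  emit P1@[51:51]
i=52 'd': node 6→10
i=53 'd': node 10→11  emit P3@[51:53]
i=54 'd': node 11→1 (via fail)
i=55 'b': node 1→2
i=56 'b': node 2→7
i=57 'b': node 7→8
i=58 'a': node 8→9  emit P1@[58:58],P2@[54:58]
i=59 'd': node 9→10 (via fail)

Result: [[1,1],[3,1],[8,1],[10,3],[15,0],[15,4],[20,1],[20,2],[21,1],[23,3],[24,1],[28,4],[30,1],[32,4],[37,0],[37,4],[42,0],[42,4],[43,1],[49,0],[49,4],[51,1],[53,3],[58,1],[58,2]]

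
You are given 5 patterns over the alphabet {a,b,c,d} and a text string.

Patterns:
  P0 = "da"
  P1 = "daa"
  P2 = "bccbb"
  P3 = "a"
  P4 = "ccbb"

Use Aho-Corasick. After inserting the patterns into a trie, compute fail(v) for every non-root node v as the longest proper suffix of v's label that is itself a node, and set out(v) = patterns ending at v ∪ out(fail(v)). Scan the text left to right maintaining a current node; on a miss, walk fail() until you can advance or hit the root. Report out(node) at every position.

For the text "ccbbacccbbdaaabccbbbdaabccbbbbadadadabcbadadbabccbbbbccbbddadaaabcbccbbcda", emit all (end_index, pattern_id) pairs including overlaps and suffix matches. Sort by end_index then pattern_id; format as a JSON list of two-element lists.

Construct AC machine:
Trie nodes:
  n0 'ε': a→9 b→4 c→10 d→1
  n1 'd': a→2
  n2 'da': a→3  ←P0
  n3 'daa': ·  ←P1
  n4 'b': c→5
  n5 'bc': c→6
  n6 'bcc': b→7
  n7 'bccb': b→8
  n8 'bccbb': ·  ←P2
  n9 'a': ·  ←P3
  n10 'c': c→11
  n11 'cc': b→12
  n12 'ccb': b→13
  n13 'ccbb': ·  ←P4

BFS fail/out derivation:
  fail(1) 'd': from fail(0)=0 chase 'd': 0 ⇒ 0;  out=∅∪out(0)=∅
  fail(4) 'b': from fail(0)=0 chase 'b': 0 ⇒ 0;  out=∅∪out(0)=∅
  fail(9) 'a': from fail(0)=0 chase 'a': 0 ⇒ 0;  out={3}∪out(0)={3}
  fail(10) 'c': from fail(0)=0 chase 'c': 0 ⇒ 0;  out=∅∪out(0)=∅
  fail(2) 'da': from fail(1)=0 chase 'a': 0 ⇒ 9;  out={0}∪out(9)={0,3}
  fail(5) 'bc': from fail(4)=0 chase 'c': 0 ⇒ 10;  out=∅∪out(10)=∅
  fail(11) 'cc': from fail(10)=0 chase 'c': 0 ⇒ 10;  out=∅∪out(10)=∅
  fail(3) 'daa': from fail(2)=9 chase 'a': 9→0 ⇒ 9;  out={1}∪out(9)={1,3}
  fail(6) 'bcc': from fail(5)=10 chase 'c': 10 ⇒ 11;  out=∅∪out(11)=∅
  fail(12) 'ccb': from fail(11)=10 chase 'b': 10→0 ⇒ 4;  out=∅∪out(4)=∅
  fail(7) 'bccb': from fail(6)=11 chase 'b': 11 ⇒ 12;  out=∅∪out(12)=∅
  fail(13) 'ccbb': from fail(12)=4 chase 'b': 4→0 ⇒ 4;  out={4}∪out(4)={4}
  fail(8) 'bccbb': from fail(7)=12 chase 'b': 12 ⇒ 13;  out={2}∪out(13)={2,4}

Text stream:
i=0 'c': node 0→10
i=1 'c': node 10→11
i=2 'b': node 11→12
i=3 'b': node 12→13  emit P4@[0:3]
i=4 'a': node 13→9 (via fail)  emit P3@[4:4]
i=5 'c': node 9→10 (via fail)
i=6 'c': node 10→11
i=7 'c': node 11→11 (via fail)
i=8 'b': node 11→12
i=9 'b': node 12→13  emit P4@[6:9]
i=10 'd': node 13→1 (via fail)
i=11 'a': node 1→2  emit P0@[10:11],P3@[11:11]
i=12 'a': node 2→3  emit P1@[10:12],P3@[12:12]
i=13 'a': node 3→9 (via fail)  emit P3@[13:13]
i=14 'b': node 9→4 (via fail)
i=15 'c': node 4→5
i=16 'c': node 5→6
i=17 'b': node 6→7
i=18 'b': node 7→8  emit P2@[14:18],P4@[15:18]
i=19 'b': node 8→4 (via fail)
i=20 'd': node 4→1 (via fail)
i=21 'a': node 1→2  emit P0@[20:21],P3@[21:21]
i=22 'a': node 2→3  emit P1@[20:22],P3@[22:22]
i=23 'b': node 3→4 (via fail)
i=24 'c': node 4→5
i=25 'c': node 5→6
i=26 'b': node 6→7
i=27 'b': node 7→8  emit P2@[23:27],P4@[24:27]
i=28 'b': node 8→4 (via fail)
i=29 'b': node 4→4 (via fail)
i=30 'a': node 4→9 (via fail)  emit P3@[30:30]
i=31 'd': node 9→1 (via fail)
i=32 'a': node 1→2  emit P0@[31:32],P3@[32:32]
i=33 'd': node 2→1 (via fail)
i=34 'a': node 1→2  emit P0@[33:34],P3@[34:34]
i=35 'd': node 2→1 (via fail)
i=36 'a': node 1→2  emit P0@[35:36],P3@[36:36]
i=37 'b': node 2→4 (via fail)
i=38 'c': node 4→5
i=39 'b': node 5→4 (via fail)
i=40 'a': node 4→9 (via fail)  emit P3@[40:40]
i=41 'd': node 9→1 (via fail)
i=42 'a': node 1→2  emit P0@[41:42],P3@[42:42]
i=43 'd': node 2→1 (via fail)
i=44 'b': node 1→4 (via fail)
i=45 'a': node 4→9 (via fail)  emit P3@[45:45]
i=46 'b': node 9→4 (via fail)
i=47 'c': node 4→5
i=48 'c': node 5→6
i=49 'b': node 6→7
i=50 'b': node 7→8  emit P2@[46:50],P4@[47:50]
i=51 'b': node 8→4 (via fail)
i=52 'b': node 4→4 (via fail)
i=53 'c': node 4→5
i=54 'c': node 5→6
i=55 'b': node 6→7
i=56 'b': node 7→8  emit P2@[52:56],P4@[53:56]
i=57 'd': node 8→1 (via fail)
i=58 'd': node 1→1 (via fail)
i=59 'a': node 1→2  emit P0@[58:59],P3@[59:59]
i=60 'd': node 2→1 (via fail)
i=61 'a': node 1→2  emit P0@[60:61],P3@[61:61]
i=62 'a': node 2→3  emit P1@[60:62],P3@[62:62]
i=63 'a': node 3→9 (via fail)  emit P3@[63:63]
i=64 'b': node 9→4 (via fail)
i=65 'c': node 4→5
i=66 'b': node 5→4 (via fail)
i=67 'c': node 4→5
i=68 'c': node 5→6
i=69 'b': node 6→7
i=70 'b': node 7→8  emit P2@[66:70],P4@[67:70]
i=71 'c': node 8→5 (via fail)
i=72 'd': node 5→1 (via fail)
i=73 'a': node 1→2  emit P0@[72:73],P3@[73:73]

Matches: [[3,4],[4,3],[9,4],[11,0],[11,3],[12,1],[12,3],[13,3],[18,2],[18,4],[21,0],[21,3],[22,1],[22,3],[27,2],[27,4],[30,3],[32,0],[32,3],[34,0],[34,3],[36,0],[36,3],[40,3],[42,0],[42,3],[45,3],[50,2],[50,4],[56,2],[56,4],[59,0],[59,3],[61,0],[61,3],[62,1],[62,3],[63,3],[70,2],[70,4],[73,0],[73,3]]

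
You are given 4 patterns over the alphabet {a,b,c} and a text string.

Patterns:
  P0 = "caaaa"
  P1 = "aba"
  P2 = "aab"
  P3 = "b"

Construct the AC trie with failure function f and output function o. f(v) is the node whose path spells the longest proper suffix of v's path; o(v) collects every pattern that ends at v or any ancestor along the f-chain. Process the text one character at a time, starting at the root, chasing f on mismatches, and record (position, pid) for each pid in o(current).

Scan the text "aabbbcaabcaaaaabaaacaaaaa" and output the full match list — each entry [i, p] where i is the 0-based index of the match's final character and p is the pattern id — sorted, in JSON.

Build:
Trie (insert patterns):
  n0 'ε': a→6 b→11 c→1
  n1 'c': a→2
  n2 'ca': a→3
  n3 'caa': a→4
  n4 'caaa': a→5
  n5 'caaaa': ·  ←P0
  n6 'a': a→9 b→7
  n7 'ab': a→8
  n8 'aba': ·  ←P1
  n9 'aa': b→10
  n10 'aab': ·  ←P2
  n11 'b': ·  ←P3

BFS fail/out derivation:
  fail(1) 'c': from fail(0)=0 chase 'c': 0 ⇒ 0;  out=∅∪out(0)=∅
  fail(6) 'a': from fail(0)=0 chase 'a': 0 ⇒ 0;  out=∅∪out(0)=∅
  fail(11) 'b': from fail(0)=0 chase 'b': 0 ⇒ 0;  out={3}∪out(0)={3}
  fail(2) 'ca': from fail(1)=0 chase 'a': 0 ⇒ 6;  out=∅∪out(6)=∅
  fail(7) 'ab': from fail(6)=0 chase 'b': 0 ⇒ 11;  out=∅∪out(11)={3}
  fail(9) 'aa': from fail(6)=0 chase 'a': 0 ⇒ 6;  out=∅∪out(6)=∅
  fail(3) 'caa': from fail(2)=6 chase 'a': 6 ⇒ 9;  out=∅∪out(9)=∅
  fail(8) 'aba': from fail(7)=11 chase 'a': 11→0 ⇒ 6;  out={1}∪out(6)={1}
  fail(10) 'aab': from fail(9)=6 chase 'b': 6 ⇒ 7;  out={2}∪out(7)={2,3}
  fail(4) 'caaa': from fail(3)=9 chase 'a': 9→6 ⇒ 9;  out=∅∪out(9)=∅
  fail(5) 'caaaa': from fail(4)=9 chase 'a': 9→6 ⇒ 9;  out={0}∪out(9)={0}

Run:
[0] read 'a'  n0⇒n6
[1] read 'a'  n6⇒n9
[2] read 'b'  n9⇒n10  ** P2@[0:2],P3@[2:2]
[3] read 'b'  n10⇒n11 ·f  ** P3@[3:3]
[4] read 'b'  n11⇒n11 ·f  ** P3@[4:4]
[5] read 'c'  n11⇒n1 ·f
[6] read 'a'  n1⇒n2
[7] read 'a'  n2⇒n3
[8] read 'b'  n3⇒n10 ·f  ** P2@[6:8],P3@[8:8]
[9] read 'c'  n10⇒n1 ·f
[10] read 'a'  n1⇒n2
[11] read 'a'  n2⇒n3
[12] read 'a'  n3⇒n4
[13] read 'a'  n4⇒n5  ** P0@[9:13]
[14] read 'a'  n5⇒n9 ·f
[15] read 'b'  n9⇒n10  ** P2@[13:15],P3@[15:15]
[16] read 'a'  n10⇒n8 ·f  ** P1@[14:16]
[17] read 'a'  n8⇒n9 ·f
[18] read 'a'  n9⇒n9 ·f
[19] read 'c'  n9⇒n1 ·f
[20] read 'a'  n1⇒n2
[21] read 'a'  n2⇒n3
[22] read 'a'  n3⇒n4
[23] read 'a'  n4⇒n5  ** P0@[19:23]
[24] read 'a'  n5⇒n9 ·f

All matches (sorted): [[2,2],[2,3],[3,3],[4,3],[8,2],[8,3],[13,0],[15,2],[15,3],[16,1],[23,0]]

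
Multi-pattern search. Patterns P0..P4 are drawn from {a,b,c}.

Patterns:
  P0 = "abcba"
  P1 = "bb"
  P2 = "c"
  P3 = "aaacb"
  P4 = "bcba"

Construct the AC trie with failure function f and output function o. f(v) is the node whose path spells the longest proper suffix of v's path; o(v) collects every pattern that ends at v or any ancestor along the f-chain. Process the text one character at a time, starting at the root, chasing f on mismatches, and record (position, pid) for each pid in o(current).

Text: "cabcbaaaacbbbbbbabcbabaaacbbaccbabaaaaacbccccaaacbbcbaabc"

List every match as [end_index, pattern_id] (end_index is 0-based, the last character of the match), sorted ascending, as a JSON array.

Build automaton:
Trie (insert patterns):
  n0 'ε': a→1 b→6 c→8
  n1 'a': a→9 b→2
  n2 'ab': c→3
  n3 'abc': b→4
  n4 'abcb': a→5
  n5 'abcba': ·  [P0 ends]
  n6 'b': b→7 c→13
  n7 'bb': ·  [P1 ends]
  n8 'c': ·  [P2 ends]
  n9 'aa': a→10
  n10 'aaa': c→11
  n11 'aaac': b→12
  n12 'aaacb': ·  [P3 ends]
  n13 'bc': b→14
  n14 'bcb': a→15
  n15 'bcba': ·  [P4 ends]

BFS fail/out derivation:
  n1('a'): parent n0 fail=0; on 'a' 0 → fail=0;  out ∅∪∅=∅
  n6('b'): parent n0 fail=0; on 'b' 0 → fail=0;  out ∅∪∅=∅
  n8('c'): parent n0 fail=0; on 'c' 0 → fail=0;  out {2}∪∅={2}
  n2('ab'): parent n1 fail=0; on 'b' 0 → fail=6;  out ∅∪∅=∅
  n7('bb'): parent n6 fail=0; on 'b' 0 → fail=6;  out {1}∪∅={1}
  n9('aa'): parent n1 fail=0; on 'a' 0 → fail=1;  out ∅∪∅=∅
  n13('bc'): parent n6 fail=0; on 'c' 0 → fail=8;  out ∅∪{2}={2}
  n3('abc'): parent n2 fail=6; on 'c' 6 → fail=13;  out ∅∪{2}={2}
  n10('aaa'): parent n9 fail=1; on 'a' 1 → fail=9;  out ∅∪∅=∅
  n14('bcb'): parent n13 fail=8; on 'b' 8→0 → fail=6;  out ∅∪∅=∅
  n4('abcb'): parent n3 fail=13; on 'b' 13 → fail=14;  out ∅∪∅=∅
  n11('aaac'): parent n10 fail=9; on 'c' 9→1→0 → fail=8;  out ∅∪{2}={2}
  n15('bcba'): parent n14 fail=6; on 'a' 6→0 → fail=1;  out {4}∪∅={4}
  n5('abcba'): parent n4 fail=14; on 'a' 14 → fail=15;  out {0}∪{4}={0,4}
  n12('aaacb'): parent n11 fail=8; on 'b' 8→0 → fail=6;  out {3}∪∅={3}

Scan:
pos 0 'c': at 8  emit P2@[0:0]
pos 1 'a': at 1 (via fail)
pos 2 'b': at 2
pos 3 'c': at 3  emit P2@[3:3]
pos 4 'b': at 4
pos 5 'a': at 5  emit P0@[1:5],P4@[2:5]
pos 6 'a': at 9 (via fail)
pos 7 'a': at 10
pos 8 'a': at 10 (via fail)
pos 9 'c': at 11  emit P2@[9:9]
pos 10 'b': at 12  emit P3@[6:10]
pos 11 'b': at 7 (via fail)  emit P1@[10:11]
pos 12 'b': at 7 (via fail)  emit P1@[11:12]
pos 13 'b': at 7 (via fail)  emit P1@[12:13]
pos 14 'b': at 7 (via fail)  emit P1@[13:14]
pos 15 'b': at 7 (via fail)  emit P1@[14:15]
pos 16 'a': at 1 (via fail)
pos 17 'b': at 2
pos 18 'c': at 3  emit P2@[18:18]
pos 19 'b': at 4
pos 20 'a': at 5  emit P0@[16:20],P4@[17:20]
pos 21 'b': at 2 (via fail)
pos 22 'a': at 1 (via fail)
pos 23 'a': at 9
pos 24 'a': at 10
pos 25 'c': at 11  emit P2@[25:25]
pos 26 'b': at 12  emit P3@[22:26]
pos 27 'b': at 7 (via fail)  emit P1@[26:27]
pos 28 'a': at 1 (via fail)
pos 29 'c': at 8 (via fail)  emit P2@[29:29]
pos 30 'c': at 8 (via fail)  emit P2@[30:30]
pos 31 'b': at 6 (via fail)
pos 32 'a': at 1 (via fail)
pos 33 'b': at 2
pos 34 'a': at 1 (via fail)
pos 35 'a': at 9
pos 36 'a': at 10
pos 37 'a': at 10 (via fail)
pos 38 'a': at 10 (via fail)
pos 39 'c': at 11  emit P2@[39:39]
pos 40 'b': at 12  emit P3@[36:40]
pos 41 'c': at 13 (via fail)  emit P2@[41:41]
pos 42 'c': at 8 (via fail)  emit P2@[42:42]
pos 43 'c': at 8 (via fail)  emit P2@[43:43]
pos 44 'c': at 8 (via fail)  emit P2@[44:44]
pos 45 'a': at 1 (via fail)
pos 46 'a': at 9
pos 47 'a': at 10
pos 48 'c': at 11  emit P2@[48:48]
pos 49 'b': at 12  emit P3@[45:49]
pos 50 'b': at 7 (via fail)  emit P1@[49:50]
pos 51 'c': at 13 (via fail)  emit P2@[51:51]
pos 52 'b': at 14
pos 53 'a': at 15  emit P4@[50:53]
pos 54 'a': at 9 (via fail)
pos 55 'b': at 2 (via fail)
pos 56 'c': at 3  emit P2@[56:56]

All matches (sorted): [[0,2],[3,2],[5,0],[5,4],[9,2],[10,3],[11,1],[12,1],[13,1],[14,1],[15,1],[18,2],[20,0],[20,4],[25,2],[26,3],[27,1],[29,2],[30,2],[39,2],[40,3],[41,2],[42,2],[43,2],[44,2],[48,2],[49,3],[50,1],[51,2],[53,4],[56,2]]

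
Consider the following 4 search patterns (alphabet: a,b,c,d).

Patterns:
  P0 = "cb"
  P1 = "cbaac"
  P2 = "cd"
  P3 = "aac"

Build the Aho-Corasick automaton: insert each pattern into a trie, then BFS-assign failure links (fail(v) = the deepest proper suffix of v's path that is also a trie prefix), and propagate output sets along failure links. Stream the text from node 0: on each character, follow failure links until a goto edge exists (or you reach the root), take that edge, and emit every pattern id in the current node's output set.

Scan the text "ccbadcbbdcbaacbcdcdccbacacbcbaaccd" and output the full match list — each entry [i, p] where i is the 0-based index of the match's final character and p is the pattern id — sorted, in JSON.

Construct AC machine:
Trie nodes:
  0='ε' goto a→7 c→1
  1='c' goto b→2 d→6
  2='cb' goto a→3  ←P0
  3='cba' goto a→4
  4='cbaa' goto c→5
  5='cbaac' goto ·  ←P1
  6='cd' goto ·  ←P2
  7='a' goto a→8
  8='aa' goto c→9
  9='aac' goto ·  ←P3

Failure links (BFS by depth):
  fail(1) 'c': from fail(0)=0 chase 'c': 0 ⇒ 0;  out=∅∪out(0)=∅
  fail(7) 'a': from fail(0)=0 chase 'a': 0 ⇒ 0;  out=∅∪out(0)=∅
  fail(2) 'cb': from fail(1)=0 chase 'b': 0 ⇒ 0;  out={0}∪out(0)={0}
  fail(6) 'cd': from fail(1)=0 chase 'd': 0 ⇒ 0;  out={2}∪out(0)={2}
  fail(8) 'aa': from fail(7)=0 chase 'a': 0 ⇒ 7;  out=∅∪out(7)=∅
  fail(3) 'cba': from fail(2)=0 chase 'a': 0 ⇒ 7;  out=∅∪out(7)=∅
  fail(9) 'aac': from fail(8)=7 chase 'c': 7→0 ⇒ 1;  out={3}∪out(1)={3}
  fail(4) 'cbaa': from fail(3)=7 chase 'a': 7 ⇒ 8;  out=∅∪out(8)=∅
  fail(5) 'cbaac': from fail(4)=8 chase 'c': 8 ⇒ 9;  out={1}∪out(9)={1,3}

Scan:
[0] read 'c'  n0⇒n1
[1] read 'c'  n1⇒n1 (fail-walked)
[2] read 'b'  n1⇒n2  ** P0@[1:2]
[3] read 'a'  n2⇒n3
[4] read 'd'  n3⇒n0 (fail-walked)
[5] read 'c'  n0⇒n1
[6] read 'b'  n1⇒n2  ** P0@[5:6]
[7] read 'b'  n2⇒n0 (fail-walked)
[8] read 'd'  n0⇒n0
[9] read 'c'  n0⇒n1
[10] read 'b'  n1⇒n2  ** P0@[9:10]
[11] read 'a'  n2⇒n3
[12] read 'a'  n3⇒n4
[13] read 'c'  n4⇒n5  ** P1@[9:13],P3@[11:13]
[14] read 'b'  n5⇒n2 (fail-walked)  ** P0@[13:14]
[15] read 'c'  n2⇒n1 (fail-walked)
[16] read 'd'  n1⇒n6  ** P2@[15:16]
[17] read 'c'  n6⇒n1 (fail-walked)
[18] read 'd'  n1⇒n6  ** P2@[17:18]
[19] read 'c'  n6⇒n1 (fail-walked)
[20] read 'c'  n1⇒n1 (fail-walked)
[21] read 'b'  n1⇒n2  ** P0@[20:21]
[22] read 'a'  n2⇒n3
[23] read 'c'  n3⇒n1 (fail-walked)
[24] read 'a'  n1⇒n7 (fail-walked)
[25] read 'c'  n7⇒n1 (fail-walked)
[26] read 'b'  n1⇒n2  ** P0@[25:26]
[27] read 'c'  n2⇒n1 (fail-walked)
[28] read 'b'  n1⇒n2  ** P0@[27:28]
[29] read 'a'  n2⇒n3
[30] read 'a'  n3⇒n4
[31] read 'c'  n4⇒n5  ** P1@[27:31],P3@[29:31]
[32] read 'c'  n5⇒n1 (fail-walked)
[33] read 'd'  n1⇒n6  ** P2@[32:33]

All matches (sorted): [[2,0],[6,0],[10,0],[13,1],[13,3],[14,0],[16,2],[18,2],[21,0],[26,0],[28,0],[31,1],[31,3],[33,2]]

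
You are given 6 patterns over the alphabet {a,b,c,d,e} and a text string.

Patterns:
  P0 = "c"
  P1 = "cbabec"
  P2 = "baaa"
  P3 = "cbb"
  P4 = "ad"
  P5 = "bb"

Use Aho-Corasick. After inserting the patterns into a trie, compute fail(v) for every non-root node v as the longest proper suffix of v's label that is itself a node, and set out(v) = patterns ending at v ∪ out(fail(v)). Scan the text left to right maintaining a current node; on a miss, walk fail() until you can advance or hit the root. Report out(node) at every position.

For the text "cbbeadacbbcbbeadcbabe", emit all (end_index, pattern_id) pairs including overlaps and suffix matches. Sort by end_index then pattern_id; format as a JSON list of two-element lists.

Construct AC machine:
Trie nodes:
  0='ε' goto a→12 b→7 c→1
  1='c' goto b→2  [P0 ends]
  2='cb' goto a→3 b→11
  3='cba' goto b→4
  4='cbab' goto e→5
  5='cbabe' goto c→6
  6='cbabec' goto ·  [P1 ends]
  7='b' goto a→8 b→14
  8='ba' goto a→9
  9='baa' goto a→10
  10='baaa' goto ·  [P2 ends]
  11='cbb' goto ·  [P3 ends]
  12='a' goto d→13
  13='ad' goto ·  [P4 ends]
  14='bb' goto ·  [P5 ends]

BFS fail/out derivation:
  n1('c'): parent n0 fail=0; on 'c' 0 → fail=0;  out {0}∪∅={0}
  n7('b'): parent n0 fail=0; on 'b' 0 → fail=0;  out ∅∪∅=∅
  n12('a'): parent n0 fail=0; on 'a' 0 → fail=0;  out ∅∪∅=∅
  n2('cb'): parent n1 fail=0; on 'b' 0 → fail=7;  out ∅∪∅=∅
  n8('ba'): parent n7 fail=0; on 'a' 0 → fail=12;  out ∅∪∅=∅
  n13('ad'): parent n12 fail=0; on 'd' 0 → fail=0;  out {4}∪∅={4}
  n14('bb'): parent n7 fail=0; on 'b' 0 → fail=7;  out {5}∪∅={5}
  n3('cba'): parent n2 fail=7; on 'a' 7 → fail=8;  out ∅∪∅=∅
  n9('baa'): parent n8 fail=12; on 'a' 12→0 → fail=12;  out ∅∪∅=∅
  n11('cbb'): parent n2 fail=7; on 'b' 7 → fail=14;  out {3}∪{5}={3,5}
  n4('cbab'): parent n3 fail=8; on 'b' 8→12→0 → fail=7;  out ∅∪∅=∅
  n10('baaa'): parent n9 fail=12; on 'a' 12→0 → fail=12;  out {2}∪∅={2}
  n5('cbabe'): parent n4 fail=7; on 'e' 7→0 → fail=0;  out ∅∪∅=∅
  n6('cbabec'): parent n5 fail=0; on 'c' 0 → fail=1;  out {1}∪{0}={0,1}

Run:
pos 0 'c': at 1  ** P0@[0:0]
pos 1 'b': at 2
pos 2 'b': at 11  ** P3@[0:2],P5@[1:2]
pos 3 'e': at 0 ·f
pos 4 'a': at 12
pos 5 'd': at 13  ** P4@[4:5]
pos 6 'a': at 12 ·f
pos 7 'c': at 1 ·f  ** P0@[7:7]
pos 8 'b': at 2
pos 9 'b': at 11  ** P3@[7:9],P5@[8:9]
pos 10 'c': at 1 ·f  ** P0@[10:10]
pos 11 'b': at 2
pos 12 'b': at 11  ** P3@[10:12],P5@[11:12]
pos 13 'e': at 0 ·f
pos 14 'a': at 12
pos 15 'd': at 13  ** P4@[14:15]
pos 16 'c': at 1 ·f  ** P0@[16:16]
pos 17 'b': at 2
pos 18 'a': at 3
pos 19 'b': at 4
pos 20 'e': at 5

All matches (sorted): [[0,0],[2,3],[2,5],[5,4],[7,0],[9,3],[9,5],[10,0],[12,3],[12,5],[15,4],[16,0]]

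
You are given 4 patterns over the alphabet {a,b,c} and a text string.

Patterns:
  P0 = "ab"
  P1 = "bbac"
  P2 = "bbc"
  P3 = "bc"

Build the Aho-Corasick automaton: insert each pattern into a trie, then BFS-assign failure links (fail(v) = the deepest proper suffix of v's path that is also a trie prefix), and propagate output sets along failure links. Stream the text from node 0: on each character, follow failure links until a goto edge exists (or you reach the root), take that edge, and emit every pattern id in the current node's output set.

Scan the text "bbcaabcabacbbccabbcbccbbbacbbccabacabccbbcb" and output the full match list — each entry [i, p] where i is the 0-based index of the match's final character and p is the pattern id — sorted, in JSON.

Build:
Trie (insert patterns):
  0='ε' goto a→1 b→3
  1='a' goto b→2
  2='ab' goto ·  [P0 ends]
  3='b' goto b→4 c→8
  4='bb' goto a→5 c→7
  5='bba' goto c→6
  6='bbac' goto ·  [P1 ends]
  7='bbc' goto ·  [P2 ends]
  8='bc' goto ·  [P3 ends]

Failure links (BFS by depth):
  fail(1) 'a': from fail(0)=0 chase 'a': 0 ⇒ 0;  out=∅∪out(0)=∅
  fail(3) 'b': from fail(0)=0 chase 'b': 0 ⇒ 0;  out=∅∪out(0)=∅
  fail(2) 'ab': from fail(1)=0 chase 'b': 0 ⇒ 3;  out={0}∪out(3)={0}
  fail(4) 'bb': from fail(3)=0 chase 'b': 0 ⇒ 3;  out=∅∪out(3)=∅
  fail(8) 'bc': from fail(3)=0 chase 'c': 0 ⇒ 0;  out={3}∪out(0)={3}
  fail(5) 'bba': from fail(4)=3 chase 'a': 3→0 ⇒ 1;  out=∅∪out(1)=∅
  fail(7) 'bbc': from fail(4)=3 chase 'c': 3 ⇒ 8;  out={2}∪out(8)={2,3}
  fail(6) 'bbac': from fail(5)=1 chase 'c': 1→0 ⇒ 0;  out={1}∪out(0)={1}

Scan:
[0] read 'b'  n0⇒n3
[1] read 'b'  n3⇒n4
[2] read 'c'  n4⇒n7  ** P2@[0:2],P3@[1:2]
[3] read 'a'  n7⇒n1 (fail-walked)
[4] read 'a'  n1⇒n1 (fail-walked)
[5] read 'b'  n1⇒n2  ** P0@[4:5]
[6] read 'c'  n2⇒n8 (fail-walked)  ** P3@[5:6]
[7] read 'a'  n8⇒n1 (fail-walked)
[8] read 'b'  n1⇒n2  ** P0@[7:8]
[9] read 'a'  n2⇒n1 (fail-walked)
[10] read 'c'  n1⇒n0 (fail-walked)
[11] read 'b'  n0⇒n3
[12] read 'b'  n3⇒n4
[13] read 'c'  n4⇒n7  ** P2@[11:13],P3@[12:13]
[14] read 'c'  n7⇒n0 (fail-walked)
[15] read 'a'  n0⇒n1
[16] read 'b'  n1⇒n2  ** P0@[15:16]
[17] read 'b'  n2⇒n4 (fail-walked)
[18] read 'c'  n4⇒n7  ** P2@[16:18],P3@[17:18]
[19] read 'b'  n7⇒n3 (fail-walked)
[20] read 'c'  n3⇒n8  ** P3@[19:20]
[21] read 'c'  n8⇒n0 (fail-walked)
[22] read 'b'  n0⇒n3
[23] read 'b'  n3⇒n4
[24] read 'b'  n4⇒n4 (fail-walked)
[25] read 'a'  n4⇒n5
[26] read 'c'  n5⇒n6  ** P1@[23:26]
[27] read 'b'  n6⇒n3 (fail-walked)
[28] read 'b'  n3⇒n4
[29] read 'c'  n4⇒n7  ** P2@[27:29],P3@[28:29]
[30] read 'c'  n7⇒n0 (fail-walked)
[31] read 'a'  n0⇒n1
[32] read 'b'  n1⇒n2  ** P0@[31:32]
[33] read 'a'  n2⇒n1 (fail-walked)
[34] read 'c'  n1⇒n0 (fail-walked)
[35] read 'a'  n0⇒n1
[36] read 'b'  n1⇒n2  ** P0@[35:36]
[37] read 'c'  n2⇒n8 (fail-walked)  ** P3@[36:37]
[38] read 'c'  n8⇒n0 (fail-walked)
[39] read 'b'  n0⇒n3
[40] read 'b'  n3⇒n4
[41] read 'c'  n4⇒n7  ** P2@[39:41],P3@[40:41]
[42] read 'b'  n7⇒n3 (fail-walked)

Matches: [[2,2],[2,3],[5,0],[6,3],[8,0],[13,2],[13,3],[16,0],[18,2],[18,3],[20,3],[26,1],[29,2],[29,3],[32,0],[36,0],[37,3],[41,2],[41,3]]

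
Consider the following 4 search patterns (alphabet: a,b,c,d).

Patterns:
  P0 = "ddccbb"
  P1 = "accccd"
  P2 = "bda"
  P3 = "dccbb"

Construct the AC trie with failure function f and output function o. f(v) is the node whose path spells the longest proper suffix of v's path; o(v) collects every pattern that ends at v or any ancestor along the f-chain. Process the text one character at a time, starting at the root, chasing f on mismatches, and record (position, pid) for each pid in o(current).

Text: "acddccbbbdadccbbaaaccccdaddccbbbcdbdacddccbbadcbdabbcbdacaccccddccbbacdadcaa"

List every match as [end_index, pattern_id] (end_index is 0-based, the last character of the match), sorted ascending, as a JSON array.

Construct AC machine:
Trie nodes:
  n0 'ε': a→7 b→13 d→1
  n1 'd': c→16 d→2
  n2 'dd': c→3
  n3 'ddc': c→4
  n4 'ddcc': b→5
  n5 'ddccb': b→6
  n6 'ddccbb': ·  ←P0
  n7 'a': c→8
  n8 'ac': c→9
  n9 'acc': c→10
  n10 'accc': c→11
  n11 'acccc': d→12
  n12 'accccd': ·  ←P1
  n13 'b': d→14
  n14 'bd': a→15
  n15 'bda': ·  ←P2
  n16 'dc': c→17
  n17 'dcc': b→18
  n18 'dccb': b→19
  n19 'dccbb': ·  ←P3

Failure links (BFS by depth):
  fail(1) 'd': from fail(0)=0 chase 'd': 0 ⇒ 0;  out=∅∪out(0)=∅
  fail(7) 'a': from fail(0)=0 chase 'a': 0 ⇒ 0;  out=∅∪out(0)=∅
  fail(13) 'b': from fail(0)=0 chase 'b': 0 ⇒ 0;  out=∅∪out(0)=∅
  fail(2) 'dd': from fail(1)=0 chase 'd': 0 ⇒ 1;  out=∅∪out(1)=∅
  fail(8) 'ac': from fail(7)=0 chase 'c': 0 ⇒ 0;  out=∅∪out(0)=∅
  fail(14) 'bd': from fail(13)=0 chase 'd': 0 ⇒ 1;  out=∅∪out(1)=∅
  fail(16) 'dc': from fail(1)=0 chase 'c': 0 ⇒ 0;  out=∅∪out(0)=∅
  fail(3) 'ddc': from fail(2)=1 chase 'c': 1 ⇒ 16;  out=∅∪out(16)=∅
  fail(9) 'acc': from fail(8)=0 chase 'c': 0 ⇒ 0;  out=∅∪out(0)=∅
  fail(15) 'bda': from fail(14)=1 chase 'a': 1→0 ⇒ 7;  out={2}∪out(7)={2}
  fail(17) 'dcc': from fail(16)=0 chase 'c': 0 ⇒ 0;  out=∅∪out(0)=∅
  fail(4) 'ddcc': from fail(3)=16 chase 'c': 16 ⇒ 17;  out=∅∪out(17)=∅
  fail(10) 'accc': from fail(9)=0 chase 'c': 0 ⇒ 0;  out=∅∪out(0)=∅
  fail(18) 'dccb': from fail(17)=0 chase 'b': 0 ⇒ 13;  out=∅∪out(13)=∅
  fail(5) 'ddccb': from fail(4)=17 chase 'b': 17 ⇒ 18;  out=∅∪out(18)=∅
  fail(11) 'acccc': from fail(10)=0 chase 'c': 0 ⇒ 0;  out=∅∪out(0)=∅
  fail(19) 'dccbb': from fail(18)=13 chase 'b': 13→0 ⇒ 13;  out={3}∪out(13)={3}
  fail(6) 'ddccbb': from fail(5)=18 chase 'b': 18 ⇒ 19;  out={0}∪out(19)={0,3}
  fail(12) 'accccd': from fail(11)=0 chase 'd': 0 ⇒ 1;  out={1}∪out(1)={1}

Text stream:
i=0 'a': node 0→7
i=1 'c': node 7→8
i=2 'd': node 8→1 (via fail)
i=3 'd': node 1→2
i=4 'c': node 2→3
i=5 'c': node 3→4
i=6 'b': node 4→5
i=7 'b': node 5→6  → match P0@[2:7],P3@[3:7]
i=8 'b': node 6→13 (via fail)
i=9 'd': node 13→14
i=10 'a': node 14→15  → match P2@[8:10]
i=11 'd': node 15→1 (via fail)
i=12 'c': node 1→16
i=13 'c': node 16→17
i=14 'b': node 17→18
i=15 'b': node 18→19  → match P3@[11:15]
i=16 'a': node 19→7 (via fail)
i=17 'a': node 7→7 (via fail)
i=18 'a': node 7→7 (via fail)
i=19 'c': node 7→8
i=20 'c': node 8→9
i=21 'c': node 9→10
i=22 'c': node 10→11
i=23 'd': node 11→12  → match P1@[18:23]
i=24 'a': node 12→7 (via fail)
i=25 'd': node 7→1 (via fail)
i=26 'd': node 1→2
i=27 'c': node 2→3
i=28 'c': node 3→4
i=29 'b': node 4→5
i=30 'b': node 5→6  → match P0@[25:30],P3@[26:30]
i=31 'b': node 6→13 (via fail)
i=32 'c': node 13→0 (via fail)
i=33 'd': node 0→1
i=34 'b': node 1→13 (via fail)
i=35 'd': node 13→14
i=36 'a': node 14→15  → match P2@[34:36]
i=37 'c': node 15→8 (via fail)
i=38 'd': node 8→1 (via fail)
i=39 'd': node 1→2
i=40 'c': node 2→3
i=41 'c': node 3→4
i=42 'b': node 4→5
i=43 'b': node 5→6  → match P0@[38:43],P3@[39:43]
i=44 'a': node 6→7 (via fail)
i=45 'd': node 7→1 (via fail)
i=46 'c': node 1→16
i=47 'b': node 16→13 (via fail)
i=48 'd': node 13→14
i=49 'a': node 14→15  → match P2@[47:49]
i=50 'b': node 15→13 (via fail)
i=51 'b': node 13→13 (via fail)
i=52 'c': node 13→0 (via fail)
i=53 'b': node 0→13
i=54 'd': node 13→14
i=55 'a': node 14→15  → match P2@[53:55]
i=56 'c': node 15→8 (via fail)
i=57 'a': node 8→7 (via fail)
i=58 'c': node 7→8
i=59 'c': node 8→9
i=60 'c': node 9→10
i=61 'c': node 10→11
i=62 'd': node 11→12  → match P1@[57:62]
i=63 'd': node 12→2 (via fail)
i=64 'c': node 2→3
i=65 'c': node 3→4
i=66 'b': node 4→5
i=67 'b': node 5→6  → match P0@[62:67],P3@[63:67]
i=68 'a': node 6→7 (via fail)
i=69 'c': node 7→8
i=70 'd': node 8→1 (via fail)
i=71 'a': node 1→7 (via fail)
i=72 'd': node 7→1 (via fail)
i=73 'c': node 1→16
i=74 'a': node 16→7 (via fail)
i=75 'a': node 7→7 (via fail)

Matches: [[7,0],[7,3],[10,2],[15,3],[23,1],[30,0],[30,3],[36,2],[43,0],[43,3],[49,2],[55,2],[62,1],[67,0],[67,3]]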